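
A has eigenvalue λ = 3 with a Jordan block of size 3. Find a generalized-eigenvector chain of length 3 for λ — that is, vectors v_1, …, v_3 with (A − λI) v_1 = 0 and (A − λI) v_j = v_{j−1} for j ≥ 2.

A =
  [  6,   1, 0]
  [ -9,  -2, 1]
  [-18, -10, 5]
A Jordan chain for λ = 3 of length 3:
v_1 = (-2, 6, 12)ᵀ
v_2 = (1, -5, -10)ᵀ
v_3 = (0, 1, 0)ᵀ

Let N = A − (3)·I. We want v_3 with N^3 v_3 = 0 but N^2 v_3 ≠ 0; then v_{j-1} := N · v_j for j = 3, …, 2.

Pick v_3 = (0, 1, 0)ᵀ.
Then v_2 = N · v_3 = (1, -5, -10)ᵀ.
Then v_1 = N · v_2 = (-2, 6, 12)ᵀ.

Sanity check: (A − (3)·I) v_1 = (0, 0, 0)ᵀ = 0. ✓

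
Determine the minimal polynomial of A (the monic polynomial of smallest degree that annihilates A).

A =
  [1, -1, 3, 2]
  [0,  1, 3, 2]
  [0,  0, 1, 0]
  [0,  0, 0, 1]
x^3 - 3*x^2 + 3*x - 1

The characteristic polynomial is χ_A(x) = (x - 1)^4, so the eigenvalues are known. The minimal polynomial is
  m_A(x) = Π_λ (x − λ)^{k_λ}
where k_λ is the size of the *largest* Jordan block for λ (equivalently, the smallest k with (A − λI)^k v = 0 for every generalised eigenvector v of λ).

  λ = 1: largest Jordan block has size 3, contributing (x − 1)^3

So m_A(x) = (x - 1)^3 = x^3 - 3*x^2 + 3*x - 1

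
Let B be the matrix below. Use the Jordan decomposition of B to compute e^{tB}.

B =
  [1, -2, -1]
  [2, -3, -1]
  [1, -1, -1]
e^{tB} =
  [-t^2*exp(-t)/2 + 2*t*exp(-t) + exp(-t), t^2*exp(-t)/2 - 2*t*exp(-t), -t*exp(-t)]
  [-t^2*exp(-t)/2 + 2*t*exp(-t), t^2*exp(-t)/2 - 2*t*exp(-t) + exp(-t), -t*exp(-t)]
  [t*exp(-t), -t*exp(-t), exp(-t)]

Strategy: write B = P · J · P⁻¹ where J is a Jordan canonical form, so e^{tB} = P · e^{tJ} · P⁻¹, and e^{tJ} can be computed block-by-block.

B has Jordan form
J =
  [-1,  1,  0]
  [ 0, -1,  1]
  [ 0,  0, -1]
(up to reordering of blocks).

Per-block formulas:
  For a 3×3 Jordan block J_3(-1): exp(t · J_3(-1)) = e^(-1t)·(I + t·N + (t^2/2)·N^2), where N is the 3×3 nilpotent shift.

After assembling e^{tJ} and conjugating by P, we get:

e^{tB} =
  [-t^2*exp(-t)/2 + 2*t*exp(-t) + exp(-t), t^2*exp(-t)/2 - 2*t*exp(-t), -t*exp(-t)]
  [-t^2*exp(-t)/2 + 2*t*exp(-t), t^2*exp(-t)/2 - 2*t*exp(-t) + exp(-t), -t*exp(-t)]
  [t*exp(-t), -t*exp(-t), exp(-t)]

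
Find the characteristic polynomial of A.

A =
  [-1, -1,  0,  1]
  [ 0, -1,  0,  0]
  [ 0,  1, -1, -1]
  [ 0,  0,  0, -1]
x^4 + 4*x^3 + 6*x^2 + 4*x + 1

Expanding det(x·I − A) (e.g. by cofactor expansion or by noting that A is similar to its Jordan form J, which has the same characteristic polynomial as A) gives
  χ_A(x) = x^4 + 4*x^3 + 6*x^2 + 4*x + 1
which factors as (x + 1)^4. The eigenvalues (with algebraic multiplicities) are λ = -1 with multiplicity 4.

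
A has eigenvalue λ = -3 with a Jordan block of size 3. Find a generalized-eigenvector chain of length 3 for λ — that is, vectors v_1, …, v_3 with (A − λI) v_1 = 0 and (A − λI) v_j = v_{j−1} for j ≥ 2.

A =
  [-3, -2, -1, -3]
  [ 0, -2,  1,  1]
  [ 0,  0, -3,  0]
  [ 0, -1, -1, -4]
A Jordan chain for λ = -3 of length 3:
v_1 = (1, 0, 0, 0)ᵀ
v_2 = (-2, 1, 0, -1)ᵀ
v_3 = (0, 1, 0, 0)ᵀ

Let N = A − (-3)·I. We want v_3 with N^3 v_3 = 0 but N^2 v_3 ≠ 0; then v_{j-1} := N · v_j for j = 3, …, 2.

Pick v_3 = (0, 1, 0, 0)ᵀ.
Then v_2 = N · v_3 = (-2, 1, 0, -1)ᵀ.
Then v_1 = N · v_2 = (1, 0, 0, 0)ᵀ.

Sanity check: (A − (-3)·I) v_1 = (0, 0, 0, 0)ᵀ = 0. ✓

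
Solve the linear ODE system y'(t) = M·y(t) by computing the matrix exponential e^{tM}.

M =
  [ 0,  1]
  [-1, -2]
e^{tM} =
  [t*exp(-t) + exp(-t), t*exp(-t)]
  [-t*exp(-t), -t*exp(-t) + exp(-t)]

Strategy: write M = P · J · P⁻¹ where J is a Jordan canonical form, so e^{tM} = P · e^{tJ} · P⁻¹, and e^{tJ} can be computed block-by-block.

M has Jordan form
J =
  [-1,  1]
  [ 0, -1]
(up to reordering of blocks).

Per-block formulas:
  For a 2×2 Jordan block J_2(-1): exp(t · J_2(-1)) = e^(-1t)·(I + t·N), where N is the 2×2 nilpotent shift.

After assembling e^{tJ} and conjugating by P, we get:

e^{tM} =
  [t*exp(-t) + exp(-t), t*exp(-t)]
  [-t*exp(-t), -t*exp(-t) + exp(-t)]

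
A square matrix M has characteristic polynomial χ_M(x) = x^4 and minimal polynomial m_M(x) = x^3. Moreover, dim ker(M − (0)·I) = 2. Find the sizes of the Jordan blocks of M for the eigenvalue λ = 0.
Block sizes for λ = 0: [3, 1]

Step 1 — from the characteristic polynomial, algebraic multiplicity of λ = 0 is 4. From dim ker(M − (0)·I) = 2, there are exactly 2 Jordan blocks for λ = 0.
Step 2 — from the minimal polynomial, the factor (x − 0)^3 tells us the largest block for λ = 0 has size 3.
Step 3 — with total size 4, 2 blocks, and largest block 3, the block sizes (in nonincreasing order) are [3, 1].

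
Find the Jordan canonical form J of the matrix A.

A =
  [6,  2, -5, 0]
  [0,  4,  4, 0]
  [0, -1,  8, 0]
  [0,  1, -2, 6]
J_3(6) ⊕ J_1(6)

The characteristic polynomial is
  det(x·I − A) = x^4 - 24*x^3 + 216*x^2 - 864*x + 1296 = (x - 6)^4

Eigenvalues and multiplicities (the geometric multiplicity of λ is n − rank(A − λI), which equals the number of Jordan blocks for λ):
  λ = 6: algebraic multiplicity = 4, geometric multiplicity = 2

Determining the block sizes for each eigenvalue:
  λ = 6: with am = 4 and gm = 2, the partition is not yet determined (e.g. several partitions of 4 into 2 parts exist). Let N = A − (6)·I. Computing rank(N^1) = 2, rank(N^2) = 1, rank(N^3) = 0; the number of blocks of size ≥ j is rank(N^{j−1}) − rank(N^j), giving [2, 1, 1]. So we have 1 block(s) of size 3, 1 block(s) of size 1 → block sizes [3, 1]

Assembling the blocks gives a Jordan form
J =
  [6, 1, 0, 0]
  [0, 6, 1, 0]
  [0, 0, 6, 0]
  [0, 0, 0, 6]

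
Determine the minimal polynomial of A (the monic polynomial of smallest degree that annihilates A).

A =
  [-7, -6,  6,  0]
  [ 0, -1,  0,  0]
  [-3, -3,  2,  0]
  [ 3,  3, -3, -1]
x^2 + 5*x + 4

The characteristic polynomial is χ_A(x) = (x + 1)^3*(x + 4), so the eigenvalues are known. The minimal polynomial is
  m_A(x) = Π_λ (x − λ)^{k_λ}
where k_λ is the size of the *largest* Jordan block for λ (equivalently, the smallest k with (A − λI)^k v = 0 for every generalised eigenvector v of λ).

  λ = -4: largest Jordan block has size 1, contributing (x + 4)
  λ = -1: largest Jordan block has size 1, contributing (x + 1)

So m_A(x) = (x + 1)*(x + 4) = x^2 + 5*x + 4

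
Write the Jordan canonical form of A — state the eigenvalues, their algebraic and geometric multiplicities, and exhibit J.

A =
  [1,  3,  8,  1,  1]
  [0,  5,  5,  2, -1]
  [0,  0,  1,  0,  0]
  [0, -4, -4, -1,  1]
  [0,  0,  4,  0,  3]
J_3(1) ⊕ J_2(3)

The characteristic polynomial is
  det(x·I − A) = x^5 - 9*x^4 + 30*x^3 - 46*x^2 + 33*x - 9 = (x - 3)^2*(x - 1)^3

Eigenvalues and multiplicities (the geometric multiplicity of λ is n − rank(A − λI), which equals the number of Jordan blocks for λ):
  λ = 1: algebraic multiplicity = 3, geometric multiplicity = 1
  λ = 3: algebraic multiplicity = 2, geometric multiplicity = 1

Determining the block sizes for each eigenvalue:
  λ = 1: one block (gm = 1), so the single block has size am = 3 → block sizes [3]
  λ = 3: one block (gm = 1), so the single block has size am = 2 → block sizes [2]

Assembling the blocks gives a Jordan form
J =
  [1, 1, 0, 0, 0]
  [0, 1, 1, 0, 0]
  [0, 0, 1, 0, 0]
  [0, 0, 0, 3, 1]
  [0, 0, 0, 0, 3]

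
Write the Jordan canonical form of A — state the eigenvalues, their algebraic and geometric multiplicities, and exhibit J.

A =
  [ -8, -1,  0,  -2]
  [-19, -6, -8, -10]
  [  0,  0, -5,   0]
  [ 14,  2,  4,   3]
J_2(-5) ⊕ J_1(-5) ⊕ J_1(-1)

The characteristic polynomial is
  det(x·I − A) = x^4 + 16*x^3 + 90*x^2 + 200*x + 125 = (x + 1)*(x + 5)^3

Eigenvalues and multiplicities (the geometric multiplicity of λ is n − rank(A − λI), which equals the number of Jordan blocks for λ):
  λ = -5: algebraic multiplicity = 3, geometric multiplicity = 2
  λ = -1: algebraic multiplicity = 1, geometric multiplicity = 1

Determining the block sizes for each eigenvalue:
  λ = -5: 2 blocks summing to 3 forces exactly one block of size 2 and the rest size 1 → block sizes [2, 1]
  λ = -1: one block (gm = 1), so the single block has size am = 1 → block sizes [1]

Assembling the blocks gives a Jordan form
J =
  [-5,  1,  0,  0]
  [ 0, -5,  0,  0]
  [ 0,  0, -5,  0]
  [ 0,  0,  0, -1]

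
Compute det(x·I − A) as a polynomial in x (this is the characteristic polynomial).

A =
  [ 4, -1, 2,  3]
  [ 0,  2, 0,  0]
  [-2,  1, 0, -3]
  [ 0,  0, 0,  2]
x^4 - 8*x^3 + 24*x^2 - 32*x + 16

Expanding det(x·I − A) (e.g. by cofactor expansion or by noting that A is similar to its Jordan form J, which has the same characteristic polynomial as A) gives
  χ_A(x) = x^4 - 8*x^3 + 24*x^2 - 32*x + 16
which factors as (x - 2)^4. The eigenvalues (with algebraic multiplicities) are λ = 2 with multiplicity 4.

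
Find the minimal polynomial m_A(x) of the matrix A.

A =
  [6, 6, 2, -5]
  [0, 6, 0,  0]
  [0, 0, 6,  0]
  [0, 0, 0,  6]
x^2 - 12*x + 36

The characteristic polynomial is χ_A(x) = (x - 6)^4, so the eigenvalues are known. The minimal polynomial is
  m_A(x) = Π_λ (x − λ)^{k_λ}
where k_λ is the size of the *largest* Jordan block for λ (equivalently, the smallest k with (A − λI)^k v = 0 for every generalised eigenvector v of λ).

  λ = 6: largest Jordan block has size 2, contributing (x − 6)^2

So m_A(x) = (x - 6)^2 = x^2 - 12*x + 36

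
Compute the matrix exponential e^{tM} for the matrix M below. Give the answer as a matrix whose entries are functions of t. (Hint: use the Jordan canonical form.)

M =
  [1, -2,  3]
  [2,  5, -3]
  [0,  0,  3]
e^{tM} =
  [-2*t*exp(3*t) + exp(3*t), -2*t*exp(3*t), 3*t*exp(3*t)]
  [2*t*exp(3*t), 2*t*exp(3*t) + exp(3*t), -3*t*exp(3*t)]
  [0, 0, exp(3*t)]

Strategy: write M = P · J · P⁻¹ where J is a Jordan canonical form, so e^{tM} = P · e^{tJ} · P⁻¹, and e^{tJ} can be computed block-by-block.

M has Jordan form
J =
  [3, 1, 0]
  [0, 3, 0]
  [0, 0, 3]
(up to reordering of blocks).

Per-block formulas:
  For a 2×2 Jordan block J_2(3): exp(t · J_2(3)) = e^(3t)·(I + t·N), where N is the 2×2 nilpotent shift.
  For a 1×1 block at λ = 3: exp(t · [3]) = [e^(3t)].

After assembling e^{tJ} and conjugating by P, we get:

e^{tM} =
  [-2*t*exp(3*t) + exp(3*t), -2*t*exp(3*t), 3*t*exp(3*t)]
  [2*t*exp(3*t), 2*t*exp(3*t) + exp(3*t), -3*t*exp(3*t)]
  [0, 0, exp(3*t)]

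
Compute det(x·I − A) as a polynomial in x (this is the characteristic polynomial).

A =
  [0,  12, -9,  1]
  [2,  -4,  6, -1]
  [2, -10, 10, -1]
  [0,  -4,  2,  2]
x^4 - 8*x^3 + 24*x^2 - 32*x + 16

Expanding det(x·I − A) (e.g. by cofactor expansion or by noting that A is similar to its Jordan form J, which has the same characteristic polynomial as A) gives
  χ_A(x) = x^4 - 8*x^3 + 24*x^2 - 32*x + 16
which factors as (x - 2)^4. The eigenvalues (with algebraic multiplicities) are λ = 2 with multiplicity 4.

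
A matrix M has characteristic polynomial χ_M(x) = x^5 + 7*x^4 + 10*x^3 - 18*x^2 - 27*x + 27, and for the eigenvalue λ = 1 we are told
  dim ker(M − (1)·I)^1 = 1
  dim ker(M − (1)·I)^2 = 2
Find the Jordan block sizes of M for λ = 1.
Block sizes for λ = 1: [2]

From the dimensions of kernels of powers, the number of Jordan blocks of size at least j is d_j − d_{j−1} where d_j = dim ker(N^j) (with d_0 = 0). Computing the differences gives [1, 1].
The number of blocks of size exactly k is (#blocks of size ≥ k) − (#blocks of size ≥ k + 1), so the partition is: 1 block(s) of size 2.
In nonincreasing order the block sizes are [2].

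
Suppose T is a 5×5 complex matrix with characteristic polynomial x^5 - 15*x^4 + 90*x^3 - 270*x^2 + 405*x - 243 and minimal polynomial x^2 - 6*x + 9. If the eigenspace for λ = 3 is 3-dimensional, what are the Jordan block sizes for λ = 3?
Block sizes for λ = 3: [2, 2, 1]

Step 1 — from the characteristic polynomial, algebraic multiplicity of λ = 3 is 5. From dim ker(T − (3)·I) = 3, there are exactly 3 Jordan blocks for λ = 3.
Step 2 — from the minimal polynomial, the factor (x − 3)^2 tells us the largest block for λ = 3 has size 2.
Step 3 — with total size 5, 3 blocks, and largest block 2, the block sizes (in nonincreasing order) are [2, 2, 1].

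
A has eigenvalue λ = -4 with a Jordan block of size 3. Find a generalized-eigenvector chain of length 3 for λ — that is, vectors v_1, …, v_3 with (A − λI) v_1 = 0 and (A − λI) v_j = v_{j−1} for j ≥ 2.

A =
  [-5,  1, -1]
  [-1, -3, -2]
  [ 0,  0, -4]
A Jordan chain for λ = -4 of length 3:
v_1 = (-1, -1, 0)ᵀ
v_2 = (-1, -2, 0)ᵀ
v_3 = (0, 0, 1)ᵀ

Let N = A − (-4)·I. We want v_3 with N^3 v_3 = 0 but N^2 v_3 ≠ 0; then v_{j-1} := N · v_j for j = 3, …, 2.

Pick v_3 = (0, 0, 1)ᵀ.
Then v_2 = N · v_3 = (-1, -2, 0)ᵀ.
Then v_1 = N · v_2 = (-1, -1, 0)ᵀ.

Sanity check: (A − (-4)·I) v_1 = (0, 0, 0)ᵀ = 0. ✓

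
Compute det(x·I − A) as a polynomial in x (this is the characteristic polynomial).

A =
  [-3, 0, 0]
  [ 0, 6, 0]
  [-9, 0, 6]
x^3 - 9*x^2 + 108

Expanding det(x·I − A) (e.g. by cofactor expansion or by noting that A is similar to its Jordan form J, which has the same characteristic polynomial as A) gives
  χ_A(x) = x^3 - 9*x^2 + 108
which factors as (x - 6)^2*(x + 3). The eigenvalues (with algebraic multiplicities) are λ = -3 with multiplicity 1, λ = 6 with multiplicity 2.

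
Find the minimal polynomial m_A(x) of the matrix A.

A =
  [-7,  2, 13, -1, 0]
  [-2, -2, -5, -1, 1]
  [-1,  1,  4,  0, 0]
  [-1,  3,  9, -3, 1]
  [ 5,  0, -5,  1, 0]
x^5 + 8*x^4 + 16*x^3

The characteristic polynomial is χ_A(x) = x^3*(x + 4)^2, so the eigenvalues are known. The minimal polynomial is
  m_A(x) = Π_λ (x − λ)^{k_λ}
where k_λ is the size of the *largest* Jordan block for λ (equivalently, the smallest k with (A − λI)^k v = 0 for every generalised eigenvector v of λ).

  λ = -4: largest Jordan block has size 2, contributing (x + 4)^2
  λ = 0: largest Jordan block has size 3, contributing (x − 0)^3

So m_A(x) = x^3*(x + 4)^2 = x^5 + 8*x^4 + 16*x^3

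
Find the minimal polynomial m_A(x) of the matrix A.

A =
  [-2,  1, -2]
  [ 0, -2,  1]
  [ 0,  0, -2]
x^3 + 6*x^2 + 12*x + 8

The characteristic polynomial is χ_A(x) = (x + 2)^3, so the eigenvalues are known. The minimal polynomial is
  m_A(x) = Π_λ (x − λ)^{k_λ}
where k_λ is the size of the *largest* Jordan block for λ (equivalently, the smallest k with (A − λI)^k v = 0 for every generalised eigenvector v of λ).

  λ = -2: largest Jordan block has size 3, contributing (x + 2)^3

So m_A(x) = (x + 2)^3 = x^3 + 6*x^2 + 12*x + 8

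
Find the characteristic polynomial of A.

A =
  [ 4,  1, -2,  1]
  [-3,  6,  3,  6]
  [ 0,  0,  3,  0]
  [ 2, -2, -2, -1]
x^4 - 12*x^3 + 54*x^2 - 108*x + 81

Expanding det(x·I − A) (e.g. by cofactor expansion or by noting that A is similar to its Jordan form J, which has the same characteristic polynomial as A) gives
  χ_A(x) = x^4 - 12*x^3 + 54*x^2 - 108*x + 81
which factors as (x - 3)^4. The eigenvalues (with algebraic multiplicities) are λ = 3 with multiplicity 4.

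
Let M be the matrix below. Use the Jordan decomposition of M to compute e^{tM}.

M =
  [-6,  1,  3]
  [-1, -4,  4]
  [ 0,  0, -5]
e^{tM} =
  [-t*exp(-5*t) + exp(-5*t), t*exp(-5*t), t^2*exp(-5*t)/2 + 3*t*exp(-5*t)]
  [-t*exp(-5*t), t*exp(-5*t) + exp(-5*t), t^2*exp(-5*t)/2 + 4*t*exp(-5*t)]
  [0, 0, exp(-5*t)]

Strategy: write M = P · J · P⁻¹ where J is a Jordan canonical form, so e^{tM} = P · e^{tJ} · P⁻¹, and e^{tJ} can be computed block-by-block.

M has Jordan form
J =
  [-5,  1,  0]
  [ 0, -5,  1]
  [ 0,  0, -5]
(up to reordering of blocks).

Per-block formulas:
  For a 3×3 Jordan block J_3(-5): exp(t · J_3(-5)) = e^(-5t)·(I + t·N + (t^2/2)·N^2), where N is the 3×3 nilpotent shift.

After assembling e^{tJ} and conjugating by P, we get:

e^{tM} =
  [-t*exp(-5*t) + exp(-5*t), t*exp(-5*t), t^2*exp(-5*t)/2 + 3*t*exp(-5*t)]
  [-t*exp(-5*t), t*exp(-5*t) + exp(-5*t), t^2*exp(-5*t)/2 + 4*t*exp(-5*t)]
  [0, 0, exp(-5*t)]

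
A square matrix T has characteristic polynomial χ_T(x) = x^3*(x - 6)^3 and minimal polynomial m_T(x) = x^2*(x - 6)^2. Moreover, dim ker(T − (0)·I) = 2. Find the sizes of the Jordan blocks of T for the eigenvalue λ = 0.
Block sizes for λ = 0: [2, 1]

Step 1 — from the characteristic polynomial, algebraic multiplicity of λ = 0 is 3. From dim ker(T − (0)·I) = 2, there are exactly 2 Jordan blocks for λ = 0.
Step 2 — from the minimal polynomial, the factor (x − 0)^2 tells us the largest block for λ = 0 has size 2.
Step 3 — with total size 3, 2 blocks, and largest block 2, the block sizes (in nonincreasing order) are [2, 1].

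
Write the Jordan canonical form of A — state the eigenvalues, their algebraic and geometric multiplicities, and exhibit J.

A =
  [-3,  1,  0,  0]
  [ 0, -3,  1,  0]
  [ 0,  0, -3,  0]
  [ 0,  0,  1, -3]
J_3(-3) ⊕ J_1(-3)

The characteristic polynomial is
  det(x·I − A) = x^4 + 12*x^3 + 54*x^2 + 108*x + 81 = (x + 3)^4

Eigenvalues and multiplicities (the geometric multiplicity of λ is n − rank(A − λI), which equals the number of Jordan blocks for λ):
  λ = -3: algebraic multiplicity = 4, geometric multiplicity = 2

Determining the block sizes for each eigenvalue:
  λ = -3: with am = 4 and gm = 2, the partition is not yet determined (e.g. several partitions of 4 into 2 parts exist). Let N = A − (-3)·I. Computing rank(N^1) = 2, rank(N^2) = 1, rank(N^3) = 0; the number of blocks of size ≥ j is rank(N^{j−1}) − rank(N^j), giving [2, 1, 1]. So we have 1 block(s) of size 3, 1 block(s) of size 1 → block sizes [3, 1]

Assembling the blocks gives a Jordan form
J =
  [-3,  1,  0,  0]
  [ 0, -3,  1,  0]
  [ 0,  0, -3,  0]
  [ 0,  0,  0, -3]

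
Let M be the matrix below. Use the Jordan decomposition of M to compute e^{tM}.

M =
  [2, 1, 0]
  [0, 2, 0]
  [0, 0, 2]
e^{tM} =
  [exp(2*t), t*exp(2*t), 0]
  [0, exp(2*t), 0]
  [0, 0, exp(2*t)]

Strategy: write M = P · J · P⁻¹ where J is a Jordan canonical form, so e^{tM} = P · e^{tJ} · P⁻¹, and e^{tJ} can be computed block-by-block.

M has Jordan form
J =
  [2, 1, 0]
  [0, 2, 0]
  [0, 0, 2]
(up to reordering of blocks).

Per-block formulas:
  For a 1×1 block at λ = 2: exp(t · [2]) = [e^(2t)].
  For a 2×2 Jordan block J_2(2): exp(t · J_2(2)) = e^(2t)·(I + t·N), where N is the 2×2 nilpotent shift.

After assembling e^{tJ} and conjugating by P, we get:

e^{tM} =
  [exp(2*t), t*exp(2*t), 0]
  [0, exp(2*t), 0]
  [0, 0, exp(2*t)]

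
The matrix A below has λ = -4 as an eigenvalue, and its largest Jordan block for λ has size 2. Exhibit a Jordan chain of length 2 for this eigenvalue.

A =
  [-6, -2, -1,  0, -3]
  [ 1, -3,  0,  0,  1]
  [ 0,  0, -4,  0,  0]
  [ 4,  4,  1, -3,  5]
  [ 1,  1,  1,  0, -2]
A Jordan chain for λ = -4 of length 2:
v_1 = (-1, 1, 0, 0, 0)ᵀ
v_2 = (1, 0, -1, -3, 0)ᵀ

Let N = A − (-4)·I. We want v_2 with N^2 v_2 = 0 but N^1 v_2 ≠ 0; then v_{j-1} := N · v_j for j = 2, …, 2.

Pick v_2 = (1, 0, -1, -3, 0)ᵀ.
Then v_1 = N · v_2 = (-1, 1, 0, 0, 0)ᵀ.

Sanity check: (A − (-4)·I) v_1 = (0, 0, 0, 0, 0)ᵀ = 0. ✓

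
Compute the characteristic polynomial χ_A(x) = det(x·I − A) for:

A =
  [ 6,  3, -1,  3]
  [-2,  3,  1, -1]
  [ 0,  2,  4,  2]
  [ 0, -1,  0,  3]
x^4 - 16*x^3 + 96*x^2 - 256*x + 256

Expanding det(x·I − A) (e.g. by cofactor expansion or by noting that A is similar to its Jordan form J, which has the same characteristic polynomial as A) gives
  χ_A(x) = x^4 - 16*x^3 + 96*x^2 - 256*x + 256
which factors as (x - 4)^4. The eigenvalues (with algebraic multiplicities) are λ = 4 with multiplicity 4.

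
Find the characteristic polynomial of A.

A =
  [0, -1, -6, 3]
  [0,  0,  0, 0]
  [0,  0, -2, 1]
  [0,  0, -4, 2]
x^4

Expanding det(x·I − A) (e.g. by cofactor expansion or by noting that A is similar to its Jordan form J, which has the same characteristic polynomial as A) gives
  χ_A(x) = x^4
which factors as x^4. The eigenvalues (with algebraic multiplicities) are λ = 0 with multiplicity 4.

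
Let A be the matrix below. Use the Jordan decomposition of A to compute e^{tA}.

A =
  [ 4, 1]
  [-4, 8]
e^{tA} =
  [-2*t*exp(6*t) + exp(6*t), t*exp(6*t)]
  [-4*t*exp(6*t), 2*t*exp(6*t) + exp(6*t)]

Strategy: write A = P · J · P⁻¹ where J is a Jordan canonical form, so e^{tA} = P · e^{tJ} · P⁻¹, and e^{tJ} can be computed block-by-block.

A has Jordan form
J =
  [6, 1]
  [0, 6]
(up to reordering of blocks).

Per-block formulas:
  For a 2×2 Jordan block J_2(6): exp(t · J_2(6)) = e^(6t)·(I + t·N), where N is the 2×2 nilpotent shift.

After assembling e^{tJ} and conjugating by P, we get:

e^{tA} =
  [-2*t*exp(6*t) + exp(6*t), t*exp(6*t)]
  [-4*t*exp(6*t), 2*t*exp(6*t) + exp(6*t)]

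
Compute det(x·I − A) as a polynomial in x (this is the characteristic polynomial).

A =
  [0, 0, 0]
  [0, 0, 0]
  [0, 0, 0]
x^3

Expanding det(x·I − A) (e.g. by cofactor expansion or by noting that A is similar to its Jordan form J, which has the same characteristic polynomial as A) gives
  χ_A(x) = x^3
which factors as x^3. The eigenvalues (with algebraic multiplicities) are λ = 0 with multiplicity 3.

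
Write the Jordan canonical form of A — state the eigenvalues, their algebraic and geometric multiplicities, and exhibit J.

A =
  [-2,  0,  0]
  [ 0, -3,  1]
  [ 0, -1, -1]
J_2(-2) ⊕ J_1(-2)

The characteristic polynomial is
  det(x·I − A) = x^3 + 6*x^2 + 12*x + 8 = (x + 2)^3

Eigenvalues and multiplicities (the geometric multiplicity of λ is n − rank(A − λI), which equals the number of Jordan blocks for λ):
  λ = -2: algebraic multiplicity = 3, geometric multiplicity = 2

Determining the block sizes for each eigenvalue:
  λ = -2: 2 blocks summing to 3 forces exactly one block of size 2 and the rest size 1 → block sizes [2, 1]

Assembling the blocks gives a Jordan form
J =
  [-2,  1,  0]
  [ 0, -2,  0]
  [ 0,  0, -2]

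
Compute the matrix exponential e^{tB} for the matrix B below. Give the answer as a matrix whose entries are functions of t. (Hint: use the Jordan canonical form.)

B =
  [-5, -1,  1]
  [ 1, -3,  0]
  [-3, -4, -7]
e^{tB} =
  [-2*t^2*exp(-5*t) + exp(-5*t), -3*t^2*exp(-5*t) - t*exp(-5*t), -t^2*exp(-5*t) + t*exp(-5*t)]
  [t^2*exp(-5*t) + t*exp(-5*t), 3*t^2*exp(-5*t)/2 + 2*t*exp(-5*t) + exp(-5*t), t^2*exp(-5*t)/2]
  [t^2*exp(-5*t) - 3*t*exp(-5*t), 3*t^2*exp(-5*t)/2 - 4*t*exp(-5*t), t^2*exp(-5*t)/2 - 2*t*exp(-5*t) + exp(-5*t)]

Strategy: write B = P · J · P⁻¹ where J is a Jordan canonical form, so e^{tB} = P · e^{tJ} · P⁻¹, and e^{tJ} can be computed block-by-block.

B has Jordan form
J =
  [-5,  1,  0]
  [ 0, -5,  1]
  [ 0,  0, -5]
(up to reordering of blocks).

Per-block formulas:
  For a 3×3 Jordan block J_3(-5): exp(t · J_3(-5)) = e^(-5t)·(I + t·N + (t^2/2)·N^2), where N is the 3×3 nilpotent shift.

After assembling e^{tJ} and conjugating by P, we get:

e^{tB} =
  [-2*t^2*exp(-5*t) + exp(-5*t), -3*t^2*exp(-5*t) - t*exp(-5*t), -t^2*exp(-5*t) + t*exp(-5*t)]
  [t^2*exp(-5*t) + t*exp(-5*t), 3*t^2*exp(-5*t)/2 + 2*t*exp(-5*t) + exp(-5*t), t^2*exp(-5*t)/2]
  [t^2*exp(-5*t) - 3*t*exp(-5*t), 3*t^2*exp(-5*t)/2 - 4*t*exp(-5*t), t^2*exp(-5*t)/2 - 2*t*exp(-5*t) + exp(-5*t)]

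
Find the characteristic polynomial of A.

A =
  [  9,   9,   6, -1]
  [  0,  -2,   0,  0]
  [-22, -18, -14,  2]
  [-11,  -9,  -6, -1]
x^4 + 8*x^3 + 24*x^2 + 32*x + 16

Expanding det(x·I − A) (e.g. by cofactor expansion or by noting that A is similar to its Jordan form J, which has the same characteristic polynomial as A) gives
  χ_A(x) = x^4 + 8*x^3 + 24*x^2 + 32*x + 16
which factors as (x + 2)^4. The eigenvalues (with algebraic multiplicities) are λ = -2 with multiplicity 4.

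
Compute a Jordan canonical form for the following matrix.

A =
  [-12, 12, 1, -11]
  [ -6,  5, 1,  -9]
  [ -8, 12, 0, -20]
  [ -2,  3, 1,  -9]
J_3(-4) ⊕ J_1(-4)

The characteristic polynomial is
  det(x·I − A) = x^4 + 16*x^3 + 96*x^2 + 256*x + 256 = (x + 4)^4

Eigenvalues and multiplicities (the geometric multiplicity of λ is n − rank(A − λI), which equals the number of Jordan blocks for λ):
  λ = -4: algebraic multiplicity = 4, geometric multiplicity = 2

Determining the block sizes for each eigenvalue:
  λ = -4: with am = 4 and gm = 2, the partition is not yet determined (e.g. several partitions of 4 into 2 parts exist). Let N = A − (-4)·I. Computing rank(N^1) = 2, rank(N^2) = 1, rank(N^3) = 0; the number of blocks of size ≥ j is rank(N^{j−1}) − rank(N^j), giving [2, 1, 1]. So we have 1 block(s) of size 3, 1 block(s) of size 1 → block sizes [3, 1]

Assembling the blocks gives a Jordan form
J =
  [-4,  1,  0,  0]
  [ 0, -4,  1,  0]
  [ 0,  0, -4,  0]
  [ 0,  0,  0, -4]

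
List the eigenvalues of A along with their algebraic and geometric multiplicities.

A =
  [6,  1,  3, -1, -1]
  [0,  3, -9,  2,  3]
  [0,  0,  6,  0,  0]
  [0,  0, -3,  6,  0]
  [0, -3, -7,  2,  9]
λ = 6: alg = 5, geom = 2

Step 1 — factor the characteristic polynomial to read off the algebraic multiplicities:
  χ_A(x) = (x - 6)^5

Step 2 — compute geometric multiplicities via the rank-nullity identity g(λ) = n − rank(A − λI):
  rank(A − (6)·I) = 3, so dim ker(A − (6)·I) = n − 3 = 2

Summary:
  λ = 6: algebraic multiplicity = 5, geometric multiplicity = 2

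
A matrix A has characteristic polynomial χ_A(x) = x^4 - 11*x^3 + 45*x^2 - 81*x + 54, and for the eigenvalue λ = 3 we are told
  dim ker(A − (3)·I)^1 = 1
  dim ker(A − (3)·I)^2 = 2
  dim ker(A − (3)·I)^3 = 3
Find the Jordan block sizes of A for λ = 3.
Block sizes for λ = 3: [3]

From the dimensions of kernels of powers, the number of Jordan blocks of size at least j is d_j − d_{j−1} where d_j = dim ker(N^j) (with d_0 = 0). Computing the differences gives [1, 1, 1].
The number of blocks of size exactly k is (#blocks of size ≥ k) − (#blocks of size ≥ k + 1), so the partition is: 1 block(s) of size 3.
In nonincreasing order the block sizes are [3].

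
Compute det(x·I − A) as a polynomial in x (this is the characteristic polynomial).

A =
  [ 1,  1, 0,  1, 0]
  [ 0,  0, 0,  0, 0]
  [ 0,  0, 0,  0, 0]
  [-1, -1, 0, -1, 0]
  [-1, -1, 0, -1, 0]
x^5

Expanding det(x·I − A) (e.g. by cofactor expansion or by noting that A is similar to its Jordan form J, which has the same characteristic polynomial as A) gives
  χ_A(x) = x^5
which factors as x^5. The eigenvalues (with algebraic multiplicities) are λ = 0 with multiplicity 5.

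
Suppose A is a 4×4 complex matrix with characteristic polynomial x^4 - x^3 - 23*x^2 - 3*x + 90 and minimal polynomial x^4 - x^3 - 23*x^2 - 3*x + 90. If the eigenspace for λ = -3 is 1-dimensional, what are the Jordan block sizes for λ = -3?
Block sizes for λ = -3: [2]

Step 1 — from the characteristic polynomial, algebraic multiplicity of λ = -3 is 2. From dim ker(A − (-3)·I) = 1, there are exactly 1 Jordan blocks for λ = -3.
Step 2 — from the minimal polynomial, the factor (x + 3)^2 tells us the largest block for λ = -3 has size 2.
Step 3 — with total size 2, 1 blocks, and largest block 2, the block sizes (in nonincreasing order) are [2].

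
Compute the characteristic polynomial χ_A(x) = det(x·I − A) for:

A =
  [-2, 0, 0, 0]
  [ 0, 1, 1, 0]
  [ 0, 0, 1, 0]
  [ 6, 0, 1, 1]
x^4 - x^3 - 3*x^2 + 5*x - 2

Expanding det(x·I − A) (e.g. by cofactor expansion or by noting that A is similar to its Jordan form J, which has the same characteristic polynomial as A) gives
  χ_A(x) = x^4 - x^3 - 3*x^2 + 5*x - 2
which factors as (x - 1)^3*(x + 2). The eigenvalues (with algebraic multiplicities) are λ = -2 with multiplicity 1, λ = 1 with multiplicity 3.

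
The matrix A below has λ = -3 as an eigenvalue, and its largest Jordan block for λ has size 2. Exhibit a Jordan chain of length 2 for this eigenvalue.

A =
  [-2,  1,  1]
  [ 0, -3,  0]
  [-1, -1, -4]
A Jordan chain for λ = -3 of length 2:
v_1 = (1, 0, -1)ᵀ
v_2 = (1, 0, 0)ᵀ

Let N = A − (-3)·I. We want v_2 with N^2 v_2 = 0 but N^1 v_2 ≠ 0; then v_{j-1} := N · v_j for j = 2, …, 2.

Pick v_2 = (1, 0, 0)ᵀ.
Then v_1 = N · v_2 = (1, 0, -1)ᵀ.

Sanity check: (A − (-3)·I) v_1 = (0, 0, 0)ᵀ = 0. ✓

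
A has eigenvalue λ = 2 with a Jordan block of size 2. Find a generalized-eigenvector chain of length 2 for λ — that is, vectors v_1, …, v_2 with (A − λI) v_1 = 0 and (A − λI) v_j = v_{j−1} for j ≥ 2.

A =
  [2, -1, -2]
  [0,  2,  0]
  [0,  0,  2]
A Jordan chain for λ = 2 of length 2:
v_1 = (-1, 0, 0)ᵀ
v_2 = (0, 1, 0)ᵀ

Let N = A − (2)·I. We want v_2 with N^2 v_2 = 0 but N^1 v_2 ≠ 0; then v_{j-1} := N · v_j for j = 2, …, 2.

Pick v_2 = (0, 1, 0)ᵀ.
Then v_1 = N · v_2 = (-1, 0, 0)ᵀ.

Sanity check: (A − (2)·I) v_1 = (0, 0, 0)ᵀ = 0. ✓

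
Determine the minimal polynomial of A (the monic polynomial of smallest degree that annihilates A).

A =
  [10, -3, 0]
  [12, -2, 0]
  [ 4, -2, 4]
x^2 - 8*x + 16

The characteristic polynomial is χ_A(x) = (x - 4)^3, so the eigenvalues are known. The minimal polynomial is
  m_A(x) = Π_λ (x − λ)^{k_λ}
where k_λ is the size of the *largest* Jordan block for λ (equivalently, the smallest k with (A − λI)^k v = 0 for every generalised eigenvector v of λ).

  λ = 4: largest Jordan block has size 2, contributing (x − 4)^2

So m_A(x) = (x - 4)^2 = x^2 - 8*x + 16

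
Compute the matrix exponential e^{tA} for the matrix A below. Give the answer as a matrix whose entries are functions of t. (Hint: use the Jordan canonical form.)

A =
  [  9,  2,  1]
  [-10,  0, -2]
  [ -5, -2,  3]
e^{tA} =
  [5*t*exp(4*t) + exp(4*t), 2*t*exp(4*t), t*exp(4*t)]
  [-10*t*exp(4*t), -4*t*exp(4*t) + exp(4*t), -2*t*exp(4*t)]
  [-5*t*exp(4*t), -2*t*exp(4*t), -t*exp(4*t) + exp(4*t)]

Strategy: write A = P · J · P⁻¹ where J is a Jordan canonical form, so e^{tA} = P · e^{tJ} · P⁻¹, and e^{tJ} can be computed block-by-block.

A has Jordan form
J =
  [4, 1, 0]
  [0, 4, 0]
  [0, 0, 4]
(up to reordering of blocks).

Per-block formulas:
  For a 1×1 block at λ = 4: exp(t · [4]) = [e^(4t)].
  For a 2×2 Jordan block J_2(4): exp(t · J_2(4)) = e^(4t)·(I + t·N), where N is the 2×2 nilpotent shift.

After assembling e^{tJ} and conjugating by P, we get:

e^{tA} =
  [5*t*exp(4*t) + exp(4*t), 2*t*exp(4*t), t*exp(4*t)]
  [-10*t*exp(4*t), -4*t*exp(4*t) + exp(4*t), -2*t*exp(4*t)]
  [-5*t*exp(4*t), -2*t*exp(4*t), -t*exp(4*t) + exp(4*t)]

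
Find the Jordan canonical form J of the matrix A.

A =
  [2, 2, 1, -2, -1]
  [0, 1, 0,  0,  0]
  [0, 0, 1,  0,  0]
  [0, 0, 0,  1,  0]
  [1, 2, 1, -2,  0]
J_2(1) ⊕ J_1(1) ⊕ J_1(1) ⊕ J_1(1)

The characteristic polynomial is
  det(x·I − A) = x^5 - 5*x^4 + 10*x^3 - 10*x^2 + 5*x - 1 = (x - 1)^5

Eigenvalues and multiplicities (the geometric multiplicity of λ is n − rank(A − λI), which equals the number of Jordan blocks for λ):
  λ = 1: algebraic multiplicity = 5, geometric multiplicity = 4

Determining the block sizes for each eigenvalue:
  λ = 1: 4 blocks summing to 5 forces exactly one block of size 2 and the rest size 1 → block sizes [2, 1, 1, 1]

Assembling the blocks gives a Jordan form
J =
  [1, 1, 0, 0, 0]
  [0, 1, 0, 0, 0]
  [0, 0, 1, 0, 0]
  [0, 0, 0, 1, 0]
  [0, 0, 0, 0, 1]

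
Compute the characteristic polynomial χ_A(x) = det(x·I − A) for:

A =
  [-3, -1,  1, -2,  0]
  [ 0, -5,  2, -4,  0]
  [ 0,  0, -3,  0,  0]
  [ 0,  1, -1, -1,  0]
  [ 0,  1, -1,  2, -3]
x^5 + 15*x^4 + 90*x^3 + 270*x^2 + 405*x + 243

Expanding det(x·I − A) (e.g. by cofactor expansion or by noting that A is similar to its Jordan form J, which has the same characteristic polynomial as A) gives
  χ_A(x) = x^5 + 15*x^4 + 90*x^3 + 270*x^2 + 405*x + 243
which factors as (x + 3)^5. The eigenvalues (with algebraic multiplicities) are λ = -3 with multiplicity 5.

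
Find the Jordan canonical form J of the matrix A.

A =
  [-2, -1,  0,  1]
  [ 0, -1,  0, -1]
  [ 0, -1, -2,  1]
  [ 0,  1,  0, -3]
J_2(-2) ⊕ J_1(-2) ⊕ J_1(-2)

The characteristic polynomial is
  det(x·I − A) = x^4 + 8*x^3 + 24*x^2 + 32*x + 16 = (x + 2)^4

Eigenvalues and multiplicities (the geometric multiplicity of λ is n − rank(A − λI), which equals the number of Jordan blocks for λ):
  λ = -2: algebraic multiplicity = 4, geometric multiplicity = 3

Determining the block sizes for each eigenvalue:
  λ = -2: 3 blocks summing to 4 forces exactly one block of size 2 and the rest size 1 → block sizes [2, 1, 1]

Assembling the blocks gives a Jordan form
J =
  [-2,  1,  0,  0]
  [ 0, -2,  0,  0]
  [ 0,  0, -2,  0]
  [ 0,  0,  0, -2]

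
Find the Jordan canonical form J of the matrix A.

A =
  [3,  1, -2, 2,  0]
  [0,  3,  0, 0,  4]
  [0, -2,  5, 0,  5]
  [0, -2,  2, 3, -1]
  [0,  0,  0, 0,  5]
J_2(3) ⊕ J_1(3) ⊕ J_2(5)

The characteristic polynomial is
  det(x·I − A) = x^5 - 19*x^4 + 142*x^3 - 522*x^2 + 945*x - 675 = (x - 5)^2*(x - 3)^3

Eigenvalues and multiplicities (the geometric multiplicity of λ is n − rank(A − λI), which equals the number of Jordan blocks for λ):
  λ = 3: algebraic multiplicity = 3, geometric multiplicity = 2
  λ = 5: algebraic multiplicity = 2, geometric multiplicity = 1

Determining the block sizes for each eigenvalue:
  λ = 3: 2 blocks summing to 3 forces exactly one block of size 2 and the rest size 1 → block sizes [2, 1]
  λ = 5: one block (gm = 1), so the single block has size am = 2 → block sizes [2]

Assembling the blocks gives a Jordan form
J =
  [3, 1, 0, 0, 0]
  [0, 3, 0, 0, 0]
  [0, 0, 3, 0, 0]
  [0, 0, 0, 5, 1]
  [0, 0, 0, 0, 5]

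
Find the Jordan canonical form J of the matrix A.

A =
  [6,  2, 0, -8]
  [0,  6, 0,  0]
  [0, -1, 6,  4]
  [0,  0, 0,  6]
J_2(6) ⊕ J_1(6) ⊕ J_1(6)

The characteristic polynomial is
  det(x·I − A) = x^4 - 24*x^3 + 216*x^2 - 864*x + 1296 = (x - 6)^4

Eigenvalues and multiplicities (the geometric multiplicity of λ is n − rank(A − λI), which equals the number of Jordan blocks for λ):
  λ = 6: algebraic multiplicity = 4, geometric multiplicity = 3

Determining the block sizes for each eigenvalue:
  λ = 6: 3 blocks summing to 4 forces exactly one block of size 2 and the rest size 1 → block sizes [2, 1, 1]

Assembling the blocks gives a Jordan form
J =
  [6, 1, 0, 0]
  [0, 6, 0, 0]
  [0, 0, 6, 0]
  [0, 0, 0, 6]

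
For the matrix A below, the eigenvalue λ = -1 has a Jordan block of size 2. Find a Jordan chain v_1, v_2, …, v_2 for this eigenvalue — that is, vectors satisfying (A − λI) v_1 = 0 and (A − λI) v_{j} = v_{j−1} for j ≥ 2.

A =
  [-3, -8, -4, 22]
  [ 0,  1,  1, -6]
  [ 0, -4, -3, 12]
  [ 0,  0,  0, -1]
A Jordan chain for λ = -1 of length 2:
v_1 = (0, -2, 4, 0)ᵀ
v_2 = (4, -1, 0, 0)ᵀ

Let N = A − (-1)·I. We want v_2 with N^2 v_2 = 0 but N^1 v_2 ≠ 0; then v_{j-1} := N · v_j for j = 2, …, 2.

Pick v_2 = (4, -1, 0, 0)ᵀ.
Then v_1 = N · v_2 = (0, -2, 4, 0)ᵀ.

Sanity check: (A − (-1)·I) v_1 = (0, 0, 0, 0)ᵀ = 0. ✓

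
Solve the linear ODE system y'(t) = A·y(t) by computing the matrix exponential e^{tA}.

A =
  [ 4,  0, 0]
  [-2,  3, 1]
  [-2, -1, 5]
e^{tA} =
  [exp(4*t), 0, 0]
  [-2*t*exp(4*t), -t*exp(4*t) + exp(4*t), t*exp(4*t)]
  [-2*t*exp(4*t), -t*exp(4*t), t*exp(4*t) + exp(4*t)]

Strategy: write A = P · J · P⁻¹ where J is a Jordan canonical form, so e^{tA} = P · e^{tJ} · P⁻¹, and e^{tJ} can be computed block-by-block.

A has Jordan form
J =
  [4, 1, 0]
  [0, 4, 0]
  [0, 0, 4]
(up to reordering of blocks).

Per-block formulas:
  For a 1×1 block at λ = 4: exp(t · [4]) = [e^(4t)].
  For a 2×2 Jordan block J_2(4): exp(t · J_2(4)) = e^(4t)·(I + t·N), where N is the 2×2 nilpotent shift.

After assembling e^{tJ} and conjugating by P, we get:

e^{tA} =
  [exp(4*t), 0, 0]
  [-2*t*exp(4*t), -t*exp(4*t) + exp(4*t), t*exp(4*t)]
  [-2*t*exp(4*t), -t*exp(4*t), t*exp(4*t) + exp(4*t)]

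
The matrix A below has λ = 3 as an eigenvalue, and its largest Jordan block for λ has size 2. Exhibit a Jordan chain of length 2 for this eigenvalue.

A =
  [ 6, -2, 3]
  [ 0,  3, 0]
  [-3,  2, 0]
A Jordan chain for λ = 3 of length 2:
v_1 = (3, 0, -3)ᵀ
v_2 = (1, 0, 0)ᵀ

Let N = A − (3)·I. We want v_2 with N^2 v_2 = 0 but N^1 v_2 ≠ 0; then v_{j-1} := N · v_j for j = 2, …, 2.

Pick v_2 = (1, 0, 0)ᵀ.
Then v_1 = N · v_2 = (3, 0, -3)ᵀ.

Sanity check: (A − (3)·I) v_1 = (0, 0, 0)ᵀ = 0. ✓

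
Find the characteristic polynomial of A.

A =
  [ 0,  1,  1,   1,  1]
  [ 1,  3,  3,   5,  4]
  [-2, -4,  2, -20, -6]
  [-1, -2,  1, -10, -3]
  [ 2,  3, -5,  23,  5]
x^5

Expanding det(x·I − A) (e.g. by cofactor expansion or by noting that A is similar to its Jordan form J, which has the same characteristic polynomial as A) gives
  χ_A(x) = x^5
which factors as x^5. The eigenvalues (with algebraic multiplicities) are λ = 0 with multiplicity 5.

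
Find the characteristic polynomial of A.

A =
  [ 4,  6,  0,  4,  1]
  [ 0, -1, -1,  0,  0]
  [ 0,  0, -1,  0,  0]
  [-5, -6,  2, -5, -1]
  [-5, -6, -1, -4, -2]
x^5 + 5*x^4 + 10*x^3 + 10*x^2 + 5*x + 1

Expanding det(x·I − A) (e.g. by cofactor expansion or by noting that A is similar to its Jordan form J, which has the same characteristic polynomial as A) gives
  χ_A(x) = x^5 + 5*x^4 + 10*x^3 + 10*x^2 + 5*x + 1
which factors as (x + 1)^5. The eigenvalues (with algebraic multiplicities) are λ = -1 with multiplicity 5.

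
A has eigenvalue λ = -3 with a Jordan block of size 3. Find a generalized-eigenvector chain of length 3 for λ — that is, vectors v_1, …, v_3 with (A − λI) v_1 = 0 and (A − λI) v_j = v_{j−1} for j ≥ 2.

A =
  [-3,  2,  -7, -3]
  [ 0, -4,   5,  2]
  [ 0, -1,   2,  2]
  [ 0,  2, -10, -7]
A Jordan chain for λ = -3 of length 3:
v_1 = (-1, 0, 0, 0)ᵀ
v_2 = (2, -1, -1, 2)ᵀ
v_3 = (0, 1, 0, 0)ᵀ

Let N = A − (-3)·I. We want v_3 with N^3 v_3 = 0 but N^2 v_3 ≠ 0; then v_{j-1} := N · v_j for j = 3, …, 2.

Pick v_3 = (0, 1, 0, 0)ᵀ.
Then v_2 = N · v_3 = (2, -1, -1, 2)ᵀ.
Then v_1 = N · v_2 = (-1, 0, 0, 0)ᵀ.

Sanity check: (A − (-3)·I) v_1 = (0, 0, 0, 0)ᵀ = 0. ✓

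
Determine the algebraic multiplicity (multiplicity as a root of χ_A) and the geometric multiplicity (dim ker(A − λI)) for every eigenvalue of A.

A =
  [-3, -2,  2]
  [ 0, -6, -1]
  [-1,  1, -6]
λ = -5: alg = 3, geom = 1

Step 1 — factor the characteristic polynomial to read off the algebraic multiplicities:
  χ_A(x) = (x + 5)^3

Step 2 — compute geometric multiplicities via the rank-nullity identity g(λ) = n − rank(A − λI):
  rank(A − (-5)·I) = 2, so dim ker(A − (-5)·I) = n − 2 = 1

Summary:
  λ = -5: algebraic multiplicity = 3, geometric multiplicity = 1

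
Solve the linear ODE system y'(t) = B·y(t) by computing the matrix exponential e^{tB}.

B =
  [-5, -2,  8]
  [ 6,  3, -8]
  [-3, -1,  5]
e^{tB} =
  [-6*t*exp(t) + exp(t), -2*t*exp(t), 8*t*exp(t)]
  [6*t*exp(t), 2*t*exp(t) + exp(t), -8*t*exp(t)]
  [-3*t*exp(t), -t*exp(t), 4*t*exp(t) + exp(t)]

Strategy: write B = P · J · P⁻¹ where J is a Jordan canonical form, so e^{tB} = P · e^{tJ} · P⁻¹, and e^{tJ} can be computed block-by-block.

B has Jordan form
J =
  [1, 1, 0]
  [0, 1, 0]
  [0, 0, 1]
(up to reordering of blocks).

Per-block formulas:
  For a 1×1 block at λ = 1: exp(t · [1]) = [e^(1t)].
  For a 2×2 Jordan block J_2(1): exp(t · J_2(1)) = e^(1t)·(I + t·N), where N is the 2×2 nilpotent shift.

After assembling e^{tJ} and conjugating by P, we get:

e^{tB} =
  [-6*t*exp(t) + exp(t), -2*t*exp(t), 8*t*exp(t)]
  [6*t*exp(t), 2*t*exp(t) + exp(t), -8*t*exp(t)]
  [-3*t*exp(t), -t*exp(t), 4*t*exp(t) + exp(t)]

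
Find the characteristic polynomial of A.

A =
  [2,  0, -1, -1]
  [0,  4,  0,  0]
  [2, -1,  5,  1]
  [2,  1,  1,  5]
x^4 - 16*x^3 + 96*x^2 - 256*x + 256

Expanding det(x·I − A) (e.g. by cofactor expansion or by noting that A is similar to its Jordan form J, which has the same characteristic polynomial as A) gives
  χ_A(x) = x^4 - 16*x^3 + 96*x^2 - 256*x + 256
which factors as (x - 4)^4. The eigenvalues (with algebraic multiplicities) are λ = 4 with multiplicity 4.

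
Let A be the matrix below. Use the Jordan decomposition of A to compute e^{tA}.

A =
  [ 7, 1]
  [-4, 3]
e^{tA} =
  [2*t*exp(5*t) + exp(5*t), t*exp(5*t)]
  [-4*t*exp(5*t), -2*t*exp(5*t) + exp(5*t)]

Strategy: write A = P · J · P⁻¹ where J is a Jordan canonical form, so e^{tA} = P · e^{tJ} · P⁻¹, and e^{tJ} can be computed block-by-block.

A has Jordan form
J =
  [5, 1]
  [0, 5]
(up to reordering of blocks).

Per-block formulas:
  For a 2×2 Jordan block J_2(5): exp(t · J_2(5)) = e^(5t)·(I + t·N), where N is the 2×2 nilpotent shift.

After assembling e^{tJ} and conjugating by P, we get:

e^{tA} =
  [2*t*exp(5*t) + exp(5*t), t*exp(5*t)]
  [-4*t*exp(5*t), -2*t*exp(5*t) + exp(5*t)]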